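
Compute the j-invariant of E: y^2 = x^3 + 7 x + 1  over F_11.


Delta = -16(4 a^3 + 27 b^2) mod 11 = 1
-1728 * (4 a)^3 = -1728 * (4*7)^3 mod 11 = 4
j = 4 * 1^(-1) mod 11 = 4

j = 4 (mod 11)


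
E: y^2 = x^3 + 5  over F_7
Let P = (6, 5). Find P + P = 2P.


Doubling: s = (3 x1^2 + a) / (2 y1)
s = (3*6^2 + 0) / (2*5) mod 7 = 1
x3 = s^2 - 2 x1 mod 7 = 1^2 - 2*6 = 3
y3 = s (x1 - x3) - y1 mod 7 = 1 * (6 - 3) - 5 = 5

2P = (3, 5)


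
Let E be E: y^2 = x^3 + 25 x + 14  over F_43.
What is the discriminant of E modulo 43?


4 a^3 + 27 b^2 = 4*25^3 + 27*14^2 = 62500 + 5292 = 67792
Delta = -16 * (67792) = -1084672
Delta mod 43 = 3

Delta = 3 (mod 43)


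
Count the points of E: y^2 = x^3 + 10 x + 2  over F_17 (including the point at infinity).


For each x in F_17, count y with y^2 = x^3 + 10 x + 2 mod 17:
  x = 0: RHS = 2, y in [6, 11]  -> 2 point(s)
  x = 1: RHS = 13, y in [8, 9]  -> 2 point(s)
  x = 2: RHS = 13, y in [8, 9]  -> 2 point(s)
  x = 3: RHS = 8, y in [5, 12]  -> 2 point(s)
  x = 4: RHS = 4, y in [2, 15]  -> 2 point(s)
  x = 8: RHS = 16, y in [4, 13]  -> 2 point(s)
  x = 11: RHS = 15, y in [7, 10]  -> 2 point(s)
  x = 13: RHS = 0, y in [0]  -> 1 point(s)
  x = 14: RHS = 13, y in [8, 9]  -> 2 point(s)
  x = 15: RHS = 8, y in [5, 12]  -> 2 point(s)
  x = 16: RHS = 8, y in [5, 12]  -> 2 point(s)
Affine points: 21. Add the point at infinity: total = 22.

#E(F_17) = 22


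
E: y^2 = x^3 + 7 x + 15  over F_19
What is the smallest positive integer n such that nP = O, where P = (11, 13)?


Compute successive multiples of P until we hit O:
  1P = (11, 13)
  2P = (13, 17)
  3P = (18, 11)
  4P = (18, 8)
  5P = (13, 2)
  6P = (11, 6)
  7P = O

ord(P) = 7


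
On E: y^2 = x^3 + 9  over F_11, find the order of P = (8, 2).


Compute successive multiples of P until we hit O:
  1P = (8, 2)
  2P = (0, 8)
  3P = (7, 0)
  4P = (0, 3)
  5P = (8, 9)
  6P = O

ord(P) = 6


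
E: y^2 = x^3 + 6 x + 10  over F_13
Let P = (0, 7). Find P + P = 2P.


Doubling: s = (3 x1^2 + a) / (2 y1)
s = (3*0^2 + 6) / (2*7) mod 13 = 6
x3 = s^2 - 2 x1 mod 13 = 6^2 - 2*0 = 10
y3 = s (x1 - x3) - y1 mod 13 = 6 * (0 - 10) - 7 = 11

2P = (10, 11)


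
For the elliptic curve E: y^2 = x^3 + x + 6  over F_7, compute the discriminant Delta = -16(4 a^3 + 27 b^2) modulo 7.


4 a^3 + 27 b^2 = 4*1^3 + 27*6^2 = 4 + 972 = 976
Delta = -16 * (976) = -15616
Delta mod 7 = 1

Delta = 1 (mod 7)


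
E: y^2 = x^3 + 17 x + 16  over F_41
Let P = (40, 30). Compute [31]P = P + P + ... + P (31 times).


k = 31 = 11111_2 (binary, LSB first: 11111)
Double-and-add from P = (40, 30):
  bit 0 = 1: acc = O + (40, 30) = (40, 30)
  bit 1 = 1: acc = (40, 30) + (34, 13) = (24, 29)
  bit 2 = 1: acc = (24, 29) + (14, 28) = (19, 33)
  bit 3 = 1: acc = (19, 33) + (18, 2) = (22, 38)
  bit 4 = 1: acc = (22, 38) + (4, 36) = (14, 13)

31P = (14, 13)


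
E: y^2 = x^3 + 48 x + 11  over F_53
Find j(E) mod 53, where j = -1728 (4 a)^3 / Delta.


Delta = -16(4 a^3 + 27 b^2) mod 53 = 36
-1728 * (4 a)^3 = -1728 * (4*48)^3 mod 53 = 10
j = 10 * 36^(-1) mod 53 = 15

j = 15 (mod 53)


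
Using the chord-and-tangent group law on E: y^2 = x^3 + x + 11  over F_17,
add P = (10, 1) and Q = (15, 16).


P != Q, so use the chord formula.
s = (y2 - y1) / (x2 - x1) = (15) / (5) mod 17 = 3
x3 = s^2 - x1 - x2 mod 17 = 3^2 - 10 - 15 = 1
y3 = s (x1 - x3) - y1 mod 17 = 3 * (10 - 1) - 1 = 9

P + Q = (1, 9)


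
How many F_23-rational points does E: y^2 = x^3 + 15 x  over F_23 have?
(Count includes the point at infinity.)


For each x in F_23, count y with y^2 = x^3 + 15 x + 0 mod 23:
  x = 0: RHS = 0, y in [0]  -> 1 point(s)
  x = 1: RHS = 16, y in [4, 19]  -> 2 point(s)
  x = 3: RHS = 3, y in [7, 16]  -> 2 point(s)
  x = 4: RHS = 9, y in [3, 20]  -> 2 point(s)
  x = 5: RHS = 16, y in [4, 19]  -> 2 point(s)
  x = 9: RHS = 13, y in [6, 17]  -> 2 point(s)
  x = 10: RHS = 0, y in [0]  -> 1 point(s)
  x = 11: RHS = 1, y in [1, 22]  -> 2 point(s)
  x = 13: RHS = 0, y in [0]  -> 1 point(s)
  x = 15: RHS = 12, y in [9, 14]  -> 2 point(s)
  x = 16: RHS = 12, y in [9, 14]  -> 2 point(s)
  x = 17: RHS = 16, y in [4, 19]  -> 2 point(s)
  x = 21: RHS = 8, y in [10, 13]  -> 2 point(s)
Affine points: 23. Add the point at infinity: total = 24.

#E(F_23) = 24


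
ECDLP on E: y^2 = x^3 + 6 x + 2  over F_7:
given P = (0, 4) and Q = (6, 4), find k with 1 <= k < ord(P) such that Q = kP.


Enumerate multiples of P until we hit Q = (6, 4):
  1P = (0, 4)
  2P = (1, 4)
  3P = (6, 3)
  4P = (2, 1)
  5P = (2, 6)
  6P = (6, 4)
Match found at i = 6.

k = 6


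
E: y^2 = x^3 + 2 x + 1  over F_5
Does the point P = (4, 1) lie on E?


Check whether y^2 = x^3 + 2 x + 1 (mod 5) for (x, y) = (4, 1).
LHS: y^2 = 1^2 mod 5 = 1
RHS: x^3 + 2 x + 1 = 4^3 + 2*4 + 1 mod 5 = 3
LHS != RHS

No, not on the curve


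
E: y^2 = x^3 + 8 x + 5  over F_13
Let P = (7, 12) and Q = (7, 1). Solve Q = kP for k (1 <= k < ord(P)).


Enumerate multiples of P until we hit Q = (7, 1):
  1P = (7, 12)
  2P = (9, 0)
  3P = (7, 1)
Match found at i = 3.

k = 3


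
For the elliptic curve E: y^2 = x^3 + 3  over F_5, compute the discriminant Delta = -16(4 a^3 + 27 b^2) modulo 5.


4 a^3 + 27 b^2 = 4*0^3 + 27*3^2 = 0 + 243 = 243
Delta = -16 * (243) = -3888
Delta mod 5 = 2

Delta = 2 (mod 5)


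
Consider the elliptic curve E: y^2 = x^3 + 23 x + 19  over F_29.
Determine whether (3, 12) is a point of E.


Check whether y^2 = x^3 + 23 x + 19 (mod 29) for (x, y) = (3, 12).
LHS: y^2 = 12^2 mod 29 = 28
RHS: x^3 + 23 x + 19 = 3^3 + 23*3 + 19 mod 29 = 28
LHS = RHS

Yes, on the curve


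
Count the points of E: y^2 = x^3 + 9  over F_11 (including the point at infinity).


For each x in F_11, count y with y^2 = x^3 + 0 x + 9 mod 11:
  x = 0: RHS = 9, y in [3, 8]  -> 2 point(s)
  x = 3: RHS = 3, y in [5, 6]  -> 2 point(s)
  x = 6: RHS = 5, y in [4, 7]  -> 2 point(s)
  x = 7: RHS = 0, y in [0]  -> 1 point(s)
  x = 8: RHS = 4, y in [2, 9]  -> 2 point(s)
  x = 9: RHS = 1, y in [1, 10]  -> 2 point(s)
Affine points: 11. Add the point at infinity: total = 12.

#E(F_11) = 12


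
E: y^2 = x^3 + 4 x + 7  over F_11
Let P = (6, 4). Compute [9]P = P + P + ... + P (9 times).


k = 9 = 1001_2 (binary, LSB first: 1001)
Double-and-add from P = (6, 4):
  bit 0 = 1: acc = O + (6, 4) = (6, 4)
  bit 1 = 0: acc unchanged = (6, 4)
  bit 2 = 0: acc unchanged = (6, 4)
  bit 3 = 1: acc = (6, 4) + (1, 1) = (7, 2)

9P = (7, 2)


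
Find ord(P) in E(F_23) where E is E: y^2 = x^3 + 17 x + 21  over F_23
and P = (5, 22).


Compute successive multiples of P until we hit O:
  1P = (5, 22)
  2P = (13, 1)
  3P = (18, 15)
  4P = (9, 12)
  5P = (21, 18)
  6P = (10, 8)
  7P = (14, 17)
  8P = (8, 18)
  ... (continuing to 28P)
  28P = O

ord(P) = 28


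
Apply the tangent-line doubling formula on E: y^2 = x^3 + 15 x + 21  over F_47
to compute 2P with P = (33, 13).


Doubling: s = (3 x1^2 + a) / (2 y1)
s = (3*33^2 + 15) / (2*13) mod 47 = 25
x3 = s^2 - 2 x1 mod 47 = 25^2 - 2*33 = 42
y3 = s (x1 - x3) - y1 mod 47 = 25 * (33 - 42) - 13 = 44

2P = (42, 44)


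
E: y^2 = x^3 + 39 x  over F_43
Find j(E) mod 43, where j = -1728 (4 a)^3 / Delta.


Delta = -16(4 a^3 + 27 b^2) mod 43 = 11
-1728 * (4 a)^3 = -1728 * (4*39)^3 mod 43 = 2
j = 2 * 11^(-1) mod 43 = 8

j = 8 (mod 43)


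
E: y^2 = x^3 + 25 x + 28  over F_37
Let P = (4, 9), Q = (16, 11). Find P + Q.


P != Q, so use the chord formula.
s = (y2 - y1) / (x2 - x1) = (2) / (12) mod 37 = 31
x3 = s^2 - x1 - x2 mod 37 = 31^2 - 4 - 16 = 16
y3 = s (x1 - x3) - y1 mod 37 = 31 * (4 - 16) - 9 = 26

P + Q = (16, 26)


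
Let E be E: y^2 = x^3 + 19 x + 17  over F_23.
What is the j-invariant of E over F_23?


Delta = -16(4 a^3 + 27 b^2) mod 23 = 21
-1728 * (4 a)^3 = -1728 * (4*19)^3 mod 23 = 6
j = 6 * 21^(-1) mod 23 = 20

j = 20 (mod 23)


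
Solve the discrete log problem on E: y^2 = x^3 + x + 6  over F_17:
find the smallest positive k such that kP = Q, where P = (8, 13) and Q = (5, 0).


Enumerate multiples of P until we hit Q = (5, 0):
  1P = (8, 13)
  2P = (9, 9)
  3P = (16, 2)
  4P = (1, 5)
  5P = (10, 9)
  6P = (3, 11)
  7P = (15, 8)
  8P = (7, 13)
  9P = (2, 4)
  10P = (5, 0)
Match found at i = 10.

k = 10


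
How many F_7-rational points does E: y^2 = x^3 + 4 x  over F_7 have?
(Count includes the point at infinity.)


For each x in F_7, count y with y^2 = x^3 + 4 x + 0 mod 7:
  x = 0: RHS = 0, y in [0]  -> 1 point(s)
  x = 2: RHS = 2, y in [3, 4]  -> 2 point(s)
  x = 3: RHS = 4, y in [2, 5]  -> 2 point(s)
  x = 6: RHS = 2, y in [3, 4]  -> 2 point(s)
Affine points: 7. Add the point at infinity: total = 8.

#E(F_7) = 8


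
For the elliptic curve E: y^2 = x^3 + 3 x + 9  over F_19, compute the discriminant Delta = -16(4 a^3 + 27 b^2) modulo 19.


4 a^3 + 27 b^2 = 4*3^3 + 27*9^2 = 108 + 2187 = 2295
Delta = -16 * (2295) = -36720
Delta mod 19 = 7

Delta = 7 (mod 19)


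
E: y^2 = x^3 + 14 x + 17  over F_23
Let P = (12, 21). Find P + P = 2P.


Doubling: s = (3 x1^2 + a) / (2 y1)
s = (3*12^2 + 14) / (2*21) mod 23 = 15
x3 = s^2 - 2 x1 mod 23 = 15^2 - 2*12 = 17
y3 = s (x1 - x3) - y1 mod 23 = 15 * (12 - 17) - 21 = 19

2P = (17, 19)


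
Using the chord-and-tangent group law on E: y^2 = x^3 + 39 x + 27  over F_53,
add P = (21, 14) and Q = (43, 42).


P != Q, so use the chord formula.
s = (y2 - y1) / (x2 - x1) = (28) / (22) mod 53 = 35
x3 = s^2 - x1 - x2 mod 53 = 35^2 - 21 - 43 = 48
y3 = s (x1 - x3) - y1 mod 53 = 35 * (21 - 48) - 14 = 48

P + Q = (48, 48)


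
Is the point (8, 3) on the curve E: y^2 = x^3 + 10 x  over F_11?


Check whether y^2 = x^3 + 10 x + 0 (mod 11) for (x, y) = (8, 3).
LHS: y^2 = 3^2 mod 11 = 9
RHS: x^3 + 10 x + 0 = 8^3 + 10*8 + 0 mod 11 = 9
LHS = RHS

Yes, on the curve


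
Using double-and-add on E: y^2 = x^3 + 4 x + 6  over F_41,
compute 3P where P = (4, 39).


k = 3 = 11_2 (binary, LSB first: 11)
Double-and-add from P = (4, 39):
  bit 0 = 1: acc = O + (4, 39) = (4, 39)
  bit 1 = 1: acc = (4, 39) + (38, 34) = (38, 7)

3P = (38, 7)


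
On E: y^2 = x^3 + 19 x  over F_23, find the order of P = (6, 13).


Compute successive multiples of P until we hit O:
  1P = (6, 13)
  2P = (4, 18)
  3P = (2, 0)
  4P = (4, 5)
  5P = (6, 10)
  6P = O

ord(P) = 6


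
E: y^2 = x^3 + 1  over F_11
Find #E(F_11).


For each x in F_11, count y with y^2 = x^3 + 0 x + 1 mod 11:
  x = 0: RHS = 1, y in [1, 10]  -> 2 point(s)
  x = 2: RHS = 9, y in [3, 8]  -> 2 point(s)
  x = 5: RHS = 5, y in [4, 7]  -> 2 point(s)
  x = 7: RHS = 3, y in [5, 6]  -> 2 point(s)
  x = 9: RHS = 4, y in [2, 9]  -> 2 point(s)
  x = 10: RHS = 0, y in [0]  -> 1 point(s)
Affine points: 11. Add the point at infinity: total = 12.

#E(F_11) = 12


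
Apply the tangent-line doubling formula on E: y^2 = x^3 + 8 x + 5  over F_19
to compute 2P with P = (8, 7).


Doubling: s = (3 x1^2 + a) / (2 y1)
s = (3*8^2 + 8) / (2*7) mod 19 = 17
x3 = s^2 - 2 x1 mod 19 = 17^2 - 2*8 = 7
y3 = s (x1 - x3) - y1 mod 19 = 17 * (8 - 7) - 7 = 10

2P = (7, 10)


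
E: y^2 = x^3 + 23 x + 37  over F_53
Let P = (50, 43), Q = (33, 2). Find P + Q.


P != Q, so use the chord formula.
s = (y2 - y1) / (x2 - x1) = (12) / (36) mod 53 = 18
x3 = s^2 - x1 - x2 mod 53 = 18^2 - 50 - 33 = 29
y3 = s (x1 - x3) - y1 mod 53 = 18 * (50 - 29) - 43 = 17

P + Q = (29, 17)


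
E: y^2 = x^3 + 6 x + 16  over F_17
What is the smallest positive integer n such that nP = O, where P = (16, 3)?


Compute successive multiples of P until we hit O:
  1P = (16, 3)
  2P = (0, 4)
  3P = (2, 11)
  4P = (8, 7)
  5P = (6, 9)
  6P = (11, 11)
  7P = (15, 9)
  8P = (5, 16)
  ... (continuing to 22P)
  22P = O

ord(P) = 22


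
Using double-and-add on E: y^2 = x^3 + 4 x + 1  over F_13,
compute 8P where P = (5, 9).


k = 8 = 1000_2 (binary, LSB first: 0001)
Double-and-add from P = (5, 9):
  bit 0 = 0: acc unchanged = O
  bit 1 = 0: acc unchanged = O
  bit 2 = 0: acc unchanged = O
  bit 3 = 1: acc = O + (3, 12) = (3, 12)

8P = (3, 12)


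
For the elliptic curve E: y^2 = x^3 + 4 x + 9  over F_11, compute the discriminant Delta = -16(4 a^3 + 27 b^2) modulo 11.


4 a^3 + 27 b^2 = 4*4^3 + 27*9^2 = 256 + 2187 = 2443
Delta = -16 * (2443) = -39088
Delta mod 11 = 6

Delta = 6 (mod 11)


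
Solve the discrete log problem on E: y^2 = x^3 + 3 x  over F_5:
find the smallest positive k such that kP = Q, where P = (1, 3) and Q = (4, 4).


Enumerate multiples of P until we hit Q = (4, 4):
  1P = (1, 3)
  2P = (4, 4)
Match found at i = 2.

k = 2


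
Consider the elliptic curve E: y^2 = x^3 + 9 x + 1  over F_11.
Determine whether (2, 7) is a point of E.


Check whether y^2 = x^3 + 9 x + 1 (mod 11) for (x, y) = (2, 7).
LHS: y^2 = 7^2 mod 11 = 5
RHS: x^3 + 9 x + 1 = 2^3 + 9*2 + 1 mod 11 = 5
LHS = RHS

Yes, on the curve


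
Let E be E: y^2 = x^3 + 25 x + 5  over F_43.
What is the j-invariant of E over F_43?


Delta = -16(4 a^3 + 27 b^2) mod 43 = 1
-1728 * (4 a)^3 = -1728 * (4*25)^3 mod 43 = 21
j = 21 * 1^(-1) mod 43 = 21

j = 21 (mod 43)


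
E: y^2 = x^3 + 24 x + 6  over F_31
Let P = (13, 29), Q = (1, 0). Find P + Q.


P != Q, so use the chord formula.
s = (y2 - y1) / (x2 - x1) = (2) / (19) mod 31 = 5
x3 = s^2 - x1 - x2 mod 31 = 5^2 - 13 - 1 = 11
y3 = s (x1 - x3) - y1 mod 31 = 5 * (13 - 11) - 29 = 12

P + Q = (11, 12)


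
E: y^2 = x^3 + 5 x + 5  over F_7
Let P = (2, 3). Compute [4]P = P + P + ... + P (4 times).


k = 4 = 100_2 (binary, LSB first: 001)
Double-and-add from P = (2, 3):
  bit 0 = 0: acc unchanged = O
  bit 1 = 0: acc unchanged = O
  bit 2 = 1: acc = O + (1, 2) = (1, 2)

4P = (1, 2)


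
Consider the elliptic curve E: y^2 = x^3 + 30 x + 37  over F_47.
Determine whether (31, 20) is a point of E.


Check whether y^2 = x^3 + 30 x + 37 (mod 47) for (x, y) = (31, 20).
LHS: y^2 = 20^2 mod 47 = 24
RHS: x^3 + 30 x + 37 = 31^3 + 30*31 + 37 mod 47 = 20
LHS != RHS

No, not on the curve


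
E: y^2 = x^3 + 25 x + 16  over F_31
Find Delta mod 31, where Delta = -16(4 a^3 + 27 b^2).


4 a^3 + 27 b^2 = 4*25^3 + 27*16^2 = 62500 + 6912 = 69412
Delta = -16 * (69412) = -1110592
Delta mod 31 = 14

Delta = 14 (mod 31)


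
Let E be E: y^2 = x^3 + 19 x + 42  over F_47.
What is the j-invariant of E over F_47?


Delta = -16(4 a^3 + 27 b^2) mod 47 = 14
-1728 * (4 a)^3 = -1728 * (4*19)^3 mod 47 = 3
j = 3 * 14^(-1) mod 47 = 17

j = 17 (mod 47)


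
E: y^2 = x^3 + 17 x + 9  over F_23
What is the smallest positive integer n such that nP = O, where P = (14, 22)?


Compute successive multiples of P until we hit O:
  1P = (14, 22)
  2P = (13, 9)
  3P = (4, 16)
  4P = (21, 6)
  5P = (12, 3)
  6P = (1, 21)
  7P = (11, 3)
  8P = (10, 11)
  ... (continuing to 30P)
  30P = O

ord(P) = 30


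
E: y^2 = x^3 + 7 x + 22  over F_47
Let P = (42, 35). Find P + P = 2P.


Doubling: s = (3 x1^2 + a) / (2 y1)
s = (3*42^2 + 7) / (2*35) mod 47 = 24
x3 = s^2 - 2 x1 mod 47 = 24^2 - 2*42 = 22
y3 = s (x1 - x3) - y1 mod 47 = 24 * (42 - 22) - 35 = 22

2P = (22, 22)


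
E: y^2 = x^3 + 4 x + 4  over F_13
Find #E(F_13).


For each x in F_13, count y with y^2 = x^3 + 4 x + 4 mod 13:
  x = 0: RHS = 4, y in [2, 11]  -> 2 point(s)
  x = 1: RHS = 9, y in [3, 10]  -> 2 point(s)
  x = 3: RHS = 4, y in [2, 11]  -> 2 point(s)
  x = 6: RHS = 10, y in [6, 7]  -> 2 point(s)
  x = 10: RHS = 4, y in [2, 11]  -> 2 point(s)
  x = 11: RHS = 1, y in [1, 12]  -> 2 point(s)
  x = 12: RHS = 12, y in [5, 8]  -> 2 point(s)
Affine points: 14. Add the point at infinity: total = 15.

#E(F_13) = 15


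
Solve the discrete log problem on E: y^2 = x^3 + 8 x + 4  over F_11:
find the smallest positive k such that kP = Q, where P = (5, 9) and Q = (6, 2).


Enumerate multiples of P until we hit Q = (6, 2):
  1P = (5, 9)
  2P = (6, 9)
  3P = (0, 2)
  4P = (4, 10)
  5P = (3, 0)
  6P = (4, 1)
  7P = (0, 9)
  8P = (6, 2)
Match found at i = 8.

k = 8


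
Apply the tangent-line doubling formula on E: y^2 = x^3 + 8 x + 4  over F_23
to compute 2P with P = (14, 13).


Doubling: s = (3 x1^2 + a) / (2 y1)
s = (3*14^2 + 8) / (2*13) mod 23 = 7
x3 = s^2 - 2 x1 mod 23 = 7^2 - 2*14 = 21
y3 = s (x1 - x3) - y1 mod 23 = 7 * (14 - 21) - 13 = 7

2P = (21, 7)


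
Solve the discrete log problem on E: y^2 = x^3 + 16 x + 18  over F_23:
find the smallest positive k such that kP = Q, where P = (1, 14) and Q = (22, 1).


Enumerate multiples of P until we hit Q = (22, 1):
  1P = (1, 14)
  2P = (6, 13)
  3P = (5, 19)
  4P = (20, 14)
  5P = (2, 9)
  6P = (22, 22)
  7P = (16, 0)
  8P = (22, 1)
Match found at i = 8.

k = 8


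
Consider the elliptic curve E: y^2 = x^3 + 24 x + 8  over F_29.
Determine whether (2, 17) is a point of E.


Check whether y^2 = x^3 + 24 x + 8 (mod 29) for (x, y) = (2, 17).
LHS: y^2 = 17^2 mod 29 = 28
RHS: x^3 + 24 x + 8 = 2^3 + 24*2 + 8 mod 29 = 6
LHS != RHS

No, not on the curve


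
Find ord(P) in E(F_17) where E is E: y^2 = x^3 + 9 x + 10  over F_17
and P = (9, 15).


Compute successive multiples of P until we hit O:
  1P = (9, 15)
  2P = (7, 12)
  3P = (16, 0)
  4P = (7, 5)
  5P = (9, 2)
  6P = O

ord(P) = 6


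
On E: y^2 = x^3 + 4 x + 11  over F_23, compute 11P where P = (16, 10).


k = 11 = 1011_2 (binary, LSB first: 1101)
Double-and-add from P = (16, 10):
  bit 0 = 1: acc = O + (16, 10) = (16, 10)
  bit 1 = 1: acc = (16, 10) + (20, 15) = (13, 11)
  bit 2 = 0: acc unchanged = (13, 11)
  bit 3 = 1: acc = (13, 11) + (8, 7) = (10, 19)

11P = (10, 19)


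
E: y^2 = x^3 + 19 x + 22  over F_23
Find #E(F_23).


For each x in F_23, count y with y^2 = x^3 + 19 x + 22 mod 23:
  x = 4: RHS = 1, y in [1, 22]  -> 2 point(s)
  x = 5: RHS = 12, y in [9, 14]  -> 2 point(s)
  x = 9: RHS = 2, y in [5, 18]  -> 2 point(s)
  x = 10: RHS = 16, y in [4, 19]  -> 2 point(s)
  x = 12: RHS = 0, y in [0]  -> 1 point(s)
  x = 15: RHS = 2, y in [5, 18]  -> 2 point(s)
  x = 16: RHS = 6, y in [11, 12]  -> 2 point(s)
  x = 18: RHS = 9, y in [3, 20]  -> 2 point(s)
  x = 22: RHS = 2, y in [5, 18]  -> 2 point(s)
Affine points: 17. Add the point at infinity: total = 18.

#E(F_23) = 18


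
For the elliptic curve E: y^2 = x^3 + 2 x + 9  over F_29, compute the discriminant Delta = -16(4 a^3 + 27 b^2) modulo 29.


4 a^3 + 27 b^2 = 4*2^3 + 27*9^2 = 32 + 2187 = 2219
Delta = -16 * (2219) = -35504
Delta mod 29 = 21

Delta = 21 (mod 29)


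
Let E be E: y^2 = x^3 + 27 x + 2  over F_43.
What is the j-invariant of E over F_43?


Delta = -16(4 a^3 + 27 b^2) mod 43 = 8
-1728 * (4 a)^3 = -1728 * (4*27)^3 mod 43 = 42
j = 42 * 8^(-1) mod 43 = 16

j = 16 (mod 43)


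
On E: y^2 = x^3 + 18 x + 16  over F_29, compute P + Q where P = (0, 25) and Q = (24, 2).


P != Q, so use the chord formula.
s = (y2 - y1) / (x2 - x1) = (6) / (24) mod 29 = 22
x3 = s^2 - x1 - x2 mod 29 = 22^2 - 0 - 24 = 25
y3 = s (x1 - x3) - y1 mod 29 = 22 * (0 - 25) - 25 = 5

P + Q = (25, 5)


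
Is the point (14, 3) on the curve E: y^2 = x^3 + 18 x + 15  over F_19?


Check whether y^2 = x^3 + 18 x + 15 (mod 19) for (x, y) = (14, 3).
LHS: y^2 = 3^2 mod 19 = 9
RHS: x^3 + 18 x + 15 = 14^3 + 18*14 + 15 mod 19 = 9
LHS = RHS

Yes, on the curve


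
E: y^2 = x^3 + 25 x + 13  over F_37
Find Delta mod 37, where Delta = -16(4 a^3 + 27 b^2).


4 a^3 + 27 b^2 = 4*25^3 + 27*13^2 = 62500 + 4563 = 67063
Delta = -16 * (67063) = -1073008
Delta mod 37 = 29

Delta = 29 (mod 37)


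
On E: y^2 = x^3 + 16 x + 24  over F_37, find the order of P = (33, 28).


Compute successive multiples of P until we hit O:
  1P = (33, 28)
  2P = (1, 35)
  3P = (2, 8)
  4P = (9, 3)
  5P = (23, 4)
  6P = (6, 22)
  7P = (25, 19)
  8P = (19, 34)
  ... (continuing to 38P)
  38P = O

ord(P) = 38


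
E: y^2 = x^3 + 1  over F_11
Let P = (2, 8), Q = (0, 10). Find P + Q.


P != Q, so use the chord formula.
s = (y2 - y1) / (x2 - x1) = (2) / (9) mod 11 = 10
x3 = s^2 - x1 - x2 mod 11 = 10^2 - 2 - 0 = 10
y3 = s (x1 - x3) - y1 mod 11 = 10 * (2 - 10) - 8 = 0

P + Q = (10, 0)


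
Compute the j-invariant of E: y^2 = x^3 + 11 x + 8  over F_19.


Delta = -16(4 a^3 + 27 b^2) mod 19 = 9
-1728 * (4 a)^3 = -1728 * (4*11)^3 mod 19 = 7
j = 7 * 9^(-1) mod 19 = 5

j = 5 (mod 19)


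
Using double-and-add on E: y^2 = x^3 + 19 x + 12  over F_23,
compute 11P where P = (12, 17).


k = 11 = 1011_2 (binary, LSB first: 1101)
Double-and-add from P = (12, 17):
  bit 0 = 1: acc = O + (12, 17) = (12, 17)
  bit 1 = 1: acc = (12, 17) + (1, 20) = (0, 9)
  bit 2 = 0: acc unchanged = (0, 9)
  bit 3 = 1: acc = (0, 9) + (3, 21) = (13, 8)

11P = (13, 8)


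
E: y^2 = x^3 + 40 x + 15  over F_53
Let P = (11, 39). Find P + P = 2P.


Doubling: s = (3 x1^2 + a) / (2 y1)
s = (3*11^2 + 40) / (2*39) mod 53 = 14
x3 = s^2 - 2 x1 mod 53 = 14^2 - 2*11 = 15
y3 = s (x1 - x3) - y1 mod 53 = 14 * (11 - 15) - 39 = 11

2P = (15, 11)


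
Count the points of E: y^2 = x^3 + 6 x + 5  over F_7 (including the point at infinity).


For each x in F_7, count y with y^2 = x^3 + 6 x + 5 mod 7:
  x = 2: RHS = 4, y in [2, 5]  -> 2 point(s)
  x = 3: RHS = 1, y in [1, 6]  -> 2 point(s)
  x = 4: RHS = 2, y in [3, 4]  -> 2 point(s)
Affine points: 6. Add the point at infinity: total = 7.

#E(F_7) = 7


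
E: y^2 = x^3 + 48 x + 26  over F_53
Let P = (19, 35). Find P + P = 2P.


Doubling: s = (3 x1^2 + a) / (2 y1)
s = (3*19^2 + 48) / (2*35) mod 53 = 26
x3 = s^2 - 2 x1 mod 53 = 26^2 - 2*19 = 2
y3 = s (x1 - x3) - y1 mod 53 = 26 * (19 - 2) - 35 = 36

2P = (2, 36)


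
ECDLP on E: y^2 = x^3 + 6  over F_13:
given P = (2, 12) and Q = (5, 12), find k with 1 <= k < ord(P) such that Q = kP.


Enumerate multiples of P until we hit Q = (5, 12):
  1P = (2, 12)
  2P = (6, 12)
  3P = (5, 1)
  4P = (5, 12)
Match found at i = 4.

k = 4


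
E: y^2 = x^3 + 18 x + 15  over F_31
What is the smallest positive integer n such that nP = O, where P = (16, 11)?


Compute successive multiples of P until we hit O:
  1P = (16, 11)
  2P = (7, 9)
  3P = (18, 23)
  4P = (2, 11)
  5P = (13, 20)
  6P = (11, 5)
  7P = (29, 23)
  8P = (14, 29)
  ... (continuing to 29P)
  29P = O

ord(P) = 29


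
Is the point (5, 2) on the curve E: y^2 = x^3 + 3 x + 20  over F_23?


Check whether y^2 = x^3 + 3 x + 20 (mod 23) for (x, y) = (5, 2).
LHS: y^2 = 2^2 mod 23 = 4
RHS: x^3 + 3 x + 20 = 5^3 + 3*5 + 20 mod 23 = 22
LHS != RHS

No, not on the curve


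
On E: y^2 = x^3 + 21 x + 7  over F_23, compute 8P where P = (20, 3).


k = 8 = 1000_2 (binary, LSB first: 0001)
Double-and-add from P = (20, 3):
  bit 0 = 0: acc unchanged = O
  bit 1 = 0: acc unchanged = O
  bit 2 = 0: acc unchanged = O
  bit 3 = 1: acc = O + (20, 20) = (20, 20)

8P = (20, 20)


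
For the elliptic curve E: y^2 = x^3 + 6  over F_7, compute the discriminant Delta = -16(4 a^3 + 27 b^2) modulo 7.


4 a^3 + 27 b^2 = 4*0^3 + 27*6^2 = 0 + 972 = 972
Delta = -16 * (972) = -15552
Delta mod 7 = 2

Delta = 2 (mod 7)


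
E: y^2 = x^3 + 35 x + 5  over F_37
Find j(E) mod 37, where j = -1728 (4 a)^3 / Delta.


Delta = -16(4 a^3 + 27 b^2) mod 37 = 35
-1728 * (4 a)^3 = -1728 * (4*35)^3 mod 37 = 29
j = 29 * 35^(-1) mod 37 = 4

j = 4 (mod 37)


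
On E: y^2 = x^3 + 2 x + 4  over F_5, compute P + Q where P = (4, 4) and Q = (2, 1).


P != Q, so use the chord formula.
s = (y2 - y1) / (x2 - x1) = (2) / (3) mod 5 = 4
x3 = s^2 - x1 - x2 mod 5 = 4^2 - 4 - 2 = 0
y3 = s (x1 - x3) - y1 mod 5 = 4 * (4 - 0) - 4 = 2

P + Q = (0, 2)


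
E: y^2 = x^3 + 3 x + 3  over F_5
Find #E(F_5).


For each x in F_5, count y with y^2 = x^3 + 3 x + 3 mod 5:
  x = 3: RHS = 4, y in [2, 3]  -> 2 point(s)
  x = 4: RHS = 4, y in [2, 3]  -> 2 point(s)
Affine points: 4. Add the point at infinity: total = 5.

#E(F_5) = 5


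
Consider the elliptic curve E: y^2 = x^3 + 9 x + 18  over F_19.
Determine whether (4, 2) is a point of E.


Check whether y^2 = x^3 + 9 x + 18 (mod 19) for (x, y) = (4, 2).
LHS: y^2 = 2^2 mod 19 = 4
RHS: x^3 + 9 x + 18 = 4^3 + 9*4 + 18 mod 19 = 4
LHS = RHS

Yes, on the curve


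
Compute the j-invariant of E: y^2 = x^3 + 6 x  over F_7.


Delta = -16(4 a^3 + 27 b^2) mod 7 = 1
-1728 * (4 a)^3 = -1728 * (4*6)^3 mod 7 = 6
j = 6 * 1^(-1) mod 7 = 6

j = 6 (mod 7)


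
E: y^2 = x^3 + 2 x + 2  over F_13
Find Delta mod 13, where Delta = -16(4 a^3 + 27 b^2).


4 a^3 + 27 b^2 = 4*2^3 + 27*2^2 = 32 + 108 = 140
Delta = -16 * (140) = -2240
Delta mod 13 = 9

Delta = 9 (mod 13)


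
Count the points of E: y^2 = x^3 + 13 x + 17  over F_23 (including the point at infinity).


For each x in F_23, count y with y^2 = x^3 + 13 x + 17 mod 23:
  x = 1: RHS = 8, y in [10, 13]  -> 2 point(s)
  x = 4: RHS = 18, y in [8, 15]  -> 2 point(s)
  x = 5: RHS = 0, y in [0]  -> 1 point(s)
  x = 6: RHS = 12, y in [9, 14]  -> 2 point(s)
  x = 8: RHS = 12, y in [9, 14]  -> 2 point(s)
  x = 9: RHS = 12, y in [9, 14]  -> 2 point(s)
  x = 19: RHS = 16, y in [4, 19]  -> 2 point(s)
  x = 21: RHS = 6, y in [11, 12]  -> 2 point(s)
  x = 22: RHS = 3, y in [7, 16]  -> 2 point(s)
Affine points: 17. Add the point at infinity: total = 18.

#E(F_23) = 18


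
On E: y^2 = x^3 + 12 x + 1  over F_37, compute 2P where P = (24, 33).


Doubling: s = (3 x1^2 + a) / (2 y1)
s = (3*24^2 + 12) / (2*33) mod 37 = 23
x3 = s^2 - 2 x1 mod 37 = 23^2 - 2*24 = 0
y3 = s (x1 - x3) - y1 mod 37 = 23 * (24 - 0) - 33 = 1

2P = (0, 1)


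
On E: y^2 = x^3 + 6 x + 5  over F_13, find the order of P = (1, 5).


Compute successive multiples of P until we hit O:
  1P = (1, 5)
  2P = (7, 0)
  3P = (1, 8)
  4P = O

ord(P) = 4


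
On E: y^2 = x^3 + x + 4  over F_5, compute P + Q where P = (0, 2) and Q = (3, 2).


P != Q, so use the chord formula.
s = (y2 - y1) / (x2 - x1) = (0) / (3) mod 5 = 0
x3 = s^2 - x1 - x2 mod 5 = 0^2 - 0 - 3 = 2
y3 = s (x1 - x3) - y1 mod 5 = 0 * (0 - 2) - 2 = 3

P + Q = (2, 3)


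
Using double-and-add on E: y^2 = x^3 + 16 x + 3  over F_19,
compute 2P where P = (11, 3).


k = 2 = 10_2 (binary, LSB first: 01)
Double-and-add from P = (11, 3):
  bit 0 = 0: acc unchanged = O
  bit 1 = 1: acc = O + (6, 12) = (6, 12)

2P = (6, 12)


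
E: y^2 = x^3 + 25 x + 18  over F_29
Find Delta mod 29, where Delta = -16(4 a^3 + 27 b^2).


4 a^3 + 27 b^2 = 4*25^3 + 27*18^2 = 62500 + 8748 = 71248
Delta = -16 * (71248) = -1139968
Delta mod 29 = 22

Delta = 22 (mod 29)


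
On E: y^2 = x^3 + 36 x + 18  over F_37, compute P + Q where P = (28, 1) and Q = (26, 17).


P != Q, so use the chord formula.
s = (y2 - y1) / (x2 - x1) = (16) / (35) mod 37 = 29
x3 = s^2 - x1 - x2 mod 37 = 29^2 - 28 - 26 = 10
y3 = s (x1 - x3) - y1 mod 37 = 29 * (28 - 10) - 1 = 3

P + Q = (10, 3)


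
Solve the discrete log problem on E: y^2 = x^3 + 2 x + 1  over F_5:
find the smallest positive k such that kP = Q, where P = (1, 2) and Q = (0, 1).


Enumerate multiples of P until we hit Q = (0, 1):
  1P = (1, 2)
  2P = (3, 3)
  3P = (0, 1)
Match found at i = 3.

k = 3


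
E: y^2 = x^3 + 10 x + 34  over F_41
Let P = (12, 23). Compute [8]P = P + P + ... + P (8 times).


k = 8 = 1000_2 (binary, LSB first: 0001)
Double-and-add from P = (12, 23):
  bit 0 = 0: acc unchanged = O
  bit 1 = 0: acc unchanged = O
  bit 2 = 0: acc unchanged = O
  bit 3 = 1: acc = O + (15, 22) = (15, 22)

8P = (15, 22)


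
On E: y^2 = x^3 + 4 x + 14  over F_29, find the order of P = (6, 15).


Compute successive multiples of P until we hit O:
  1P = (6, 15)
  2P = (4, 6)
  3P = (3, 13)
  4P = (14, 28)
  5P = (13, 28)
  6P = (17, 6)
  7P = (28, 3)
  8P = (8, 23)
  ... (continuing to 27P)
  27P = O

ord(P) = 27


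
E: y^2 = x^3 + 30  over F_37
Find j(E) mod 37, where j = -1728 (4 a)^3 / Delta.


Delta = -16(4 a^3 + 27 b^2) mod 37 = 33
-1728 * (4 a)^3 = -1728 * (4*0)^3 mod 37 = 0
j = 0 * 33^(-1) mod 37 = 0

j = 0 (mod 37)


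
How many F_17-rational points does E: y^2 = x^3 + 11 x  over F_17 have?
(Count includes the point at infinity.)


For each x in F_17, count y with y^2 = x^3 + 11 x + 0 mod 17:
  x = 0: RHS = 0, y in [0]  -> 1 point(s)
  x = 2: RHS = 13, y in [8, 9]  -> 2 point(s)
  x = 3: RHS = 9, y in [3, 14]  -> 2 point(s)
  x = 14: RHS = 8, y in [5, 12]  -> 2 point(s)
  x = 15: RHS = 4, y in [2, 15]  -> 2 point(s)
Affine points: 9. Add the point at infinity: total = 10.

#E(F_17) = 10


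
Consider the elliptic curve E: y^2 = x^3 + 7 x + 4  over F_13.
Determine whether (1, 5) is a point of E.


Check whether y^2 = x^3 + 7 x + 4 (mod 13) for (x, y) = (1, 5).
LHS: y^2 = 5^2 mod 13 = 12
RHS: x^3 + 7 x + 4 = 1^3 + 7*1 + 4 mod 13 = 12
LHS = RHS

Yes, on the curve


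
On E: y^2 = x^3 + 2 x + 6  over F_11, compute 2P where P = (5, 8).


Doubling: s = (3 x1^2 + a) / (2 y1)
s = (3*5^2 + 2) / (2*8) mod 11 = 0
x3 = s^2 - 2 x1 mod 11 = 0^2 - 2*5 = 1
y3 = s (x1 - x3) - y1 mod 11 = 0 * (5 - 1) - 8 = 3

2P = (1, 3)


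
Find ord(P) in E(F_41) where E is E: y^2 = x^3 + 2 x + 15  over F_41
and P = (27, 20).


Compute successive multiples of P until we hit O:
  1P = (27, 20)
  2P = (38, 33)
  3P = (35, 19)
  4P = (4, 13)
  5P = (8, 25)
  6P = (8, 16)
  7P = (4, 28)
  8P = (35, 22)
  ... (continuing to 11P)
  11P = O

ord(P) = 11


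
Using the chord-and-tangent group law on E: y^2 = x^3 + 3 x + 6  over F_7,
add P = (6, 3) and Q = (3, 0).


P != Q, so use the chord formula.
s = (y2 - y1) / (x2 - x1) = (4) / (4) mod 7 = 1
x3 = s^2 - x1 - x2 mod 7 = 1^2 - 6 - 3 = 6
y3 = s (x1 - x3) - y1 mod 7 = 1 * (6 - 6) - 3 = 4

P + Q = (6, 4)


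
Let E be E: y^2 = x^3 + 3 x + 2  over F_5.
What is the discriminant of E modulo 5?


4 a^3 + 27 b^2 = 4*3^3 + 27*2^2 = 108 + 108 = 216
Delta = -16 * (216) = -3456
Delta mod 5 = 4

Delta = 4 (mod 5)


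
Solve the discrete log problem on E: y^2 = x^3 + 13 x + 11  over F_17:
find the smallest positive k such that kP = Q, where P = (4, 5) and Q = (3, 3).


Enumerate multiples of P until we hit Q = (3, 3):
  1P = (4, 5)
  2P = (10, 6)
  3P = (12, 5)
  4P = (1, 12)
  5P = (8, 10)
  6P = (14, 8)
  7P = (3, 14)
  8P = (6, 13)
  9P = (6, 4)
  10P = (3, 3)
Match found at i = 10.

k = 10


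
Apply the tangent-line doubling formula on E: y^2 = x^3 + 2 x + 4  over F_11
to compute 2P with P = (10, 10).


Doubling: s = (3 x1^2 + a) / (2 y1)
s = (3*10^2 + 2) / (2*10) mod 11 = 3
x3 = s^2 - 2 x1 mod 11 = 3^2 - 2*10 = 0
y3 = s (x1 - x3) - y1 mod 11 = 3 * (10 - 0) - 10 = 9

2P = (0, 9)


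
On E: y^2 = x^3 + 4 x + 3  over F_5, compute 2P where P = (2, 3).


k = 2 = 10_2 (binary, LSB first: 01)
Double-and-add from P = (2, 3):
  bit 0 = 0: acc unchanged = O
  bit 1 = 1: acc = O + (2, 2) = (2, 2)

2P = (2, 2)


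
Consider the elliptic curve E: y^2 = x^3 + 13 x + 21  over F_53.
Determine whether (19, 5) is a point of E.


Check whether y^2 = x^3 + 13 x + 21 (mod 53) for (x, y) = (19, 5).
LHS: y^2 = 5^2 mod 53 = 25
RHS: x^3 + 13 x + 21 = 19^3 + 13*19 + 21 mod 53 = 25
LHS = RHS

Yes, on the curve


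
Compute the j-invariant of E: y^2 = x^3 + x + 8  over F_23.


Delta = -16(4 a^3 + 27 b^2) mod 23 = 3
-1728 * (4 a)^3 = -1728 * (4*1)^3 mod 23 = 15
j = 15 * 3^(-1) mod 23 = 5

j = 5 (mod 23)


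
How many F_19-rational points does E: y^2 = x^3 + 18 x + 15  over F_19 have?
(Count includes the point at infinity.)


For each x in F_19, count y with y^2 = x^3 + 18 x + 15 mod 19:
  x = 3: RHS = 1, y in [1, 18]  -> 2 point(s)
  x = 6: RHS = 16, y in [4, 15]  -> 2 point(s)
  x = 7: RHS = 9, y in [3, 16]  -> 2 point(s)
  x = 8: RHS = 6, y in [5, 14]  -> 2 point(s)
  x = 10: RHS = 17, y in [6, 13]  -> 2 point(s)
  x = 11: RHS = 5, y in [9, 10]  -> 2 point(s)
  x = 14: RHS = 9, y in [3, 16]  -> 2 point(s)
  x = 17: RHS = 9, y in [3, 16]  -> 2 point(s)
Affine points: 16. Add the point at infinity: total = 17.

#E(F_19) = 17


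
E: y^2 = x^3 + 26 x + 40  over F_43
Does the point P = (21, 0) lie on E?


Check whether y^2 = x^3 + 26 x + 40 (mod 43) for (x, y) = (21, 0).
LHS: y^2 = 0^2 mod 43 = 0
RHS: x^3 + 26 x + 40 = 21^3 + 26*21 + 40 mod 43 = 0
LHS = RHS

Yes, on the curve


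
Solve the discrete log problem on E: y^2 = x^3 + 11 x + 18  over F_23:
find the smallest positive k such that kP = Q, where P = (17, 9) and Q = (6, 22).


Enumerate multiples of P until we hit Q = (6, 22):
  1P = (17, 9)
  2P = (20, 21)
  3P = (2, 5)
  4P = (10, 22)
  5P = (14, 15)
  6P = (19, 18)
  7P = (13, 9)
  8P = (16, 14)
  9P = (15, 4)
  10P = (3, 3)
  11P = (6, 22)
Match found at i = 11.

k = 11


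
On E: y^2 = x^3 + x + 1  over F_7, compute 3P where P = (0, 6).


k = 3 = 11_2 (binary, LSB first: 11)
Double-and-add from P = (0, 6):
  bit 0 = 1: acc = O + (0, 6) = (0, 6)
  bit 1 = 1: acc = (0, 6) + (2, 2) = (2, 5)

3P = (2, 5)


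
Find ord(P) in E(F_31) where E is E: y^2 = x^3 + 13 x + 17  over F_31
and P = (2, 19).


Compute successive multiples of P until we hit O:
  1P = (2, 19)
  2P = (29, 13)
  3P = (10, 0)
  4P = (29, 18)
  5P = (2, 12)
  6P = O

ord(P) = 6


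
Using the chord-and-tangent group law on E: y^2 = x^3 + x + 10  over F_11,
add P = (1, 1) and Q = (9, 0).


P != Q, so use the chord formula.
s = (y2 - y1) / (x2 - x1) = (10) / (8) mod 11 = 4
x3 = s^2 - x1 - x2 mod 11 = 4^2 - 1 - 9 = 6
y3 = s (x1 - x3) - y1 mod 11 = 4 * (1 - 6) - 1 = 1

P + Q = (6, 1)


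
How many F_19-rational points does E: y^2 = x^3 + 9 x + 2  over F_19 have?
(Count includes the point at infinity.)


For each x in F_19, count y with y^2 = x^3 + 9 x + 2 mod 19:
  x = 2: RHS = 9, y in [3, 16]  -> 2 point(s)
  x = 4: RHS = 7, y in [8, 11]  -> 2 point(s)
  x = 5: RHS = 1, y in [1, 18]  -> 2 point(s)
  x = 6: RHS = 6, y in [5, 14]  -> 2 point(s)
  x = 7: RHS = 9, y in [3, 16]  -> 2 point(s)
  x = 8: RHS = 16, y in [4, 15]  -> 2 point(s)
  x = 10: RHS = 9, y in [3, 16]  -> 2 point(s)
  x = 11: RHS = 7, y in [8, 11]  -> 2 point(s)
  x = 13: RHS = 17, y in [6, 13]  -> 2 point(s)
  x = 15: RHS = 16, y in [4, 15]  -> 2 point(s)
  x = 16: RHS = 5, y in [9, 10]  -> 2 point(s)
  x = 18: RHS = 11, y in [7, 12]  -> 2 point(s)
Affine points: 24. Add the point at infinity: total = 25.

#E(F_19) = 25


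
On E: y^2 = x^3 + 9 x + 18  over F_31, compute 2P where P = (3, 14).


Doubling: s = (3 x1^2 + a) / (2 y1)
s = (3*3^2 + 9) / (2*14) mod 31 = 19
x3 = s^2 - 2 x1 mod 31 = 19^2 - 2*3 = 14
y3 = s (x1 - x3) - y1 mod 31 = 19 * (3 - 14) - 14 = 25

2P = (14, 25)


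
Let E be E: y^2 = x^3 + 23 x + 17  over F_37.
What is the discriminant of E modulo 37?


4 a^3 + 27 b^2 = 4*23^3 + 27*17^2 = 48668 + 7803 = 56471
Delta = -16 * (56471) = -903536
Delta mod 37 = 4

Delta = 4 (mod 37)


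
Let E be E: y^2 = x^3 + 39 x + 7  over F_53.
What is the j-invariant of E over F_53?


Delta = -16(4 a^3 + 27 b^2) mod 53 = 6
-1728 * (4 a)^3 = -1728 * (4*39)^3 mod 53 = 16
j = 16 * 6^(-1) mod 53 = 38

j = 38 (mod 53)


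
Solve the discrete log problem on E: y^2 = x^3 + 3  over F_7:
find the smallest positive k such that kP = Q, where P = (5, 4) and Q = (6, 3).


Enumerate multiples of P until we hit Q = (6, 3):
  1P = (5, 4)
  2P = (1, 2)
  3P = (3, 4)
  4P = (6, 3)
Match found at i = 4.

k = 4


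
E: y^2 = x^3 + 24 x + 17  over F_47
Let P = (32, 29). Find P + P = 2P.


Doubling: s = (3 x1^2 + a) / (2 y1)
s = (3*32^2 + 24) / (2*29) mod 47 = 8
x3 = s^2 - 2 x1 mod 47 = 8^2 - 2*32 = 0
y3 = s (x1 - x3) - y1 mod 47 = 8 * (32 - 0) - 29 = 39

2P = (0, 39)


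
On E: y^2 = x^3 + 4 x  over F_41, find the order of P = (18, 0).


Compute successive multiples of P until we hit O:
  1P = (18, 0)
  2P = O

ord(P) = 2


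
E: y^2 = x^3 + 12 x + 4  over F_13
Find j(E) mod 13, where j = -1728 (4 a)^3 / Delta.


Delta = -16(4 a^3 + 27 b^2) mod 13 = 3
-1728 * (4 a)^3 = -1728 * (4*12)^3 mod 13 = 1
j = 1 * 3^(-1) mod 13 = 9

j = 9 (mod 13)


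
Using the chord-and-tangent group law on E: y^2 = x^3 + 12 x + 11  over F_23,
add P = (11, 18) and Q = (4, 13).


P != Q, so use the chord formula.
s = (y2 - y1) / (x2 - x1) = (18) / (16) mod 23 = 4
x3 = s^2 - x1 - x2 mod 23 = 4^2 - 11 - 4 = 1
y3 = s (x1 - x3) - y1 mod 23 = 4 * (11 - 1) - 18 = 22

P + Q = (1, 22)


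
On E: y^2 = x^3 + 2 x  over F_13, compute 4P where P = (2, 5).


k = 4 = 100_2 (binary, LSB first: 001)
Double-and-add from P = (2, 5):
  bit 0 = 0: acc unchanged = O
  bit 1 = 0: acc unchanged = O
  bit 2 = 1: acc = O + (1, 9) = (1, 9)

4P = (1, 9)


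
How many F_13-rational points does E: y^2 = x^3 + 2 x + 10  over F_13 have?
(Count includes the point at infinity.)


For each x in F_13, count y with y^2 = x^3 + 2 x + 10 mod 13:
  x = 0: RHS = 10, y in [6, 7]  -> 2 point(s)
  x = 1: RHS = 0, y in [0]  -> 1 point(s)
  x = 2: RHS = 9, y in [3, 10]  -> 2 point(s)
  x = 3: RHS = 4, y in [2, 11]  -> 2 point(s)
  x = 4: RHS = 4, y in [2, 11]  -> 2 point(s)
  x = 6: RHS = 4, y in [2, 11]  -> 2 point(s)
  x = 7: RHS = 3, y in [4, 9]  -> 2 point(s)
  x = 9: RHS = 3, y in [4, 9]  -> 2 point(s)
  x = 10: RHS = 3, y in [4, 9]  -> 2 point(s)
Affine points: 17. Add the point at infinity: total = 18.

#E(F_13) = 18


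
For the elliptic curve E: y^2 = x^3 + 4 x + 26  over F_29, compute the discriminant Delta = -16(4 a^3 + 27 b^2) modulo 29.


4 a^3 + 27 b^2 = 4*4^3 + 27*26^2 = 256 + 18252 = 18508
Delta = -16 * (18508) = -296128
Delta mod 29 = 20

Delta = 20 (mod 29)


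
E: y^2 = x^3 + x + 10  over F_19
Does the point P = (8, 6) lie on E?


Check whether y^2 = x^3 + 1 x + 10 (mod 19) for (x, y) = (8, 6).
LHS: y^2 = 6^2 mod 19 = 17
RHS: x^3 + 1 x + 10 = 8^3 + 1*8 + 10 mod 19 = 17
LHS = RHS

Yes, on the curve


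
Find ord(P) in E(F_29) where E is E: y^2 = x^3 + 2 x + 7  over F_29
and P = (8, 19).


Compute successive multiples of P until we hit O:
  1P = (8, 19)
  2P = (14, 16)
  3P = (0, 6)
  4P = (25, 15)
  5P = (9, 0)
  6P = (25, 14)
  7P = (0, 23)
  8P = (14, 13)
  ... (continuing to 10P)
  10P = O

ord(P) = 10


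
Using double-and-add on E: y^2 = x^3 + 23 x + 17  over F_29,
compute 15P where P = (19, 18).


k = 15 = 1111_2 (binary, LSB first: 1111)
Double-and-add from P = (19, 18):
  bit 0 = 1: acc = O + (19, 18) = (19, 18)
  bit 1 = 1: acc = (19, 18) + (15, 5) = (11, 8)
  bit 2 = 1: acc = (11, 8) + (6, 20) = (5, 24)
  bit 3 = 1: acc = (5, 24) + (4, 17) = (11, 21)

15P = (11, 21)


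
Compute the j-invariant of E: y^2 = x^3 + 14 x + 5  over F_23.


Delta = -16(4 a^3 + 27 b^2) mod 23 = 22
-1728 * (4 a)^3 = -1728 * (4*14)^3 mod 23 = 13
j = 13 * 22^(-1) mod 23 = 10

j = 10 (mod 23)


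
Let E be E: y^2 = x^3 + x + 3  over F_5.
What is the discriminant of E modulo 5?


4 a^3 + 27 b^2 = 4*1^3 + 27*3^2 = 4 + 243 = 247
Delta = -16 * (247) = -3952
Delta mod 5 = 3

Delta = 3 (mod 5)


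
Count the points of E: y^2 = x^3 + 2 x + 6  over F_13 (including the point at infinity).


For each x in F_13, count y with y^2 = x^3 + 2 x + 6 mod 13:
  x = 1: RHS = 9, y in [3, 10]  -> 2 point(s)
  x = 3: RHS = 0, y in [0]  -> 1 point(s)
  x = 4: RHS = 0, y in [0]  -> 1 point(s)
  x = 6: RHS = 0, y in [0]  -> 1 point(s)
  x = 7: RHS = 12, y in [5, 8]  -> 2 point(s)
  x = 8: RHS = 1, y in [1, 12]  -> 2 point(s)
  x = 9: RHS = 12, y in [5, 8]  -> 2 point(s)
  x = 10: RHS = 12, y in [5, 8]  -> 2 point(s)
  x = 12: RHS = 3, y in [4, 9]  -> 2 point(s)
Affine points: 15. Add the point at infinity: total = 16.

#E(F_13) = 16


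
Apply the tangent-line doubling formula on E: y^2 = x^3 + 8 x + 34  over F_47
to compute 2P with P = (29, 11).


Doubling: s = (3 x1^2 + a) / (2 y1)
s = (3*29^2 + 8) / (2*11) mod 47 = 36
x3 = s^2 - 2 x1 mod 47 = 36^2 - 2*29 = 16
y3 = s (x1 - x3) - y1 mod 47 = 36 * (29 - 16) - 11 = 34

2P = (16, 34)


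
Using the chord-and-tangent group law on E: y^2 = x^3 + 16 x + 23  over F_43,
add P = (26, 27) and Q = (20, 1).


P != Q, so use the chord formula.
s = (y2 - y1) / (x2 - x1) = (17) / (37) mod 43 = 33
x3 = s^2 - x1 - x2 mod 43 = 33^2 - 26 - 20 = 11
y3 = s (x1 - x3) - y1 mod 43 = 33 * (26 - 11) - 27 = 38

P + Q = (11, 38)


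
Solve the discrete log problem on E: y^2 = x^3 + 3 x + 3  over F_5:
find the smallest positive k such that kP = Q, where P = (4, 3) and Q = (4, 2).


Enumerate multiples of P until we hit Q = (4, 2):
  1P = (4, 3)
  2P = (3, 3)
  3P = (3, 2)
  4P = (4, 2)
Match found at i = 4.

k = 4


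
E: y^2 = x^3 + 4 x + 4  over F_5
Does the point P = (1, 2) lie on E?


Check whether y^2 = x^3 + 4 x + 4 (mod 5) for (x, y) = (1, 2).
LHS: y^2 = 2^2 mod 5 = 4
RHS: x^3 + 4 x + 4 = 1^3 + 4*1 + 4 mod 5 = 4
LHS = RHS

Yes, on the curve
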